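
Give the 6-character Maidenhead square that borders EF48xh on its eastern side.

Longitude subsquare x = 23; +1 → 24, wraps to 0 = a, carry into square.
Longitude square 4; +1 → 5.
The latitude characters are unchanged.

EF58ah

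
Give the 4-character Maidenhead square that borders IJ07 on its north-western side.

Longitude square 0; −1 → -1, wraps to 9, carry into field.
Longitude field I = 8; −1 → 7 = H.
Latitude square 7; +1 → 8.

HJ98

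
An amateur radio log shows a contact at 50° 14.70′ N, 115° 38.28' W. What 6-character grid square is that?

Shift to the Maidenhead origin (180°W, 90°S): lon 64.3620, lat 140.2450.
Field (20°×10°, letters A–R): lon ⌊64.3620/20⌋ = 3 → D; lat ⌊140.2450/10⌋ = 14 → O.
Square (2°×1°, digits 0–9): lon ⌊4.3620/2⌋ = 2; lat ⌊0.2450/1⌋ = 0.
Subsquare (5′×2.5′, letters a–x): lon ⌊0.3620/0.0833333⌋ = 4 → e; lat ⌊0.2450/0.0416667⌋ = 5 → f.

DO20ef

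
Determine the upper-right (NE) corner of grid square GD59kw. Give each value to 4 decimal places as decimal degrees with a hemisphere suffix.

50.0417° S, 49.0833° W

Field G=6, D=3: +6·20° lon, +3·10° lat → SW at lon -60°, lat -60°.
Square 5, 9: +5·2° lon, +9·1° lat → SW at lon -50°, lat -51°.
Subsquare k=10, w=22: +10·0.0833333° lon, +22·0.0416667° lat → SW at lon -49.1667°, lat -50.0833°.
Cell spans 0.0833333° lon × 0.0416667° lat. NE corner is SW corner plus one full cell.
latitude 50.0417° S, longitude 49.0833° W.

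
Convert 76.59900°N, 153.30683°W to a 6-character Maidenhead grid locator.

Add 180° to longitude and 90° to latitude: 26.6932, 166.5990.
Field (20°×10°, letters A–R): 26.6932/20 → 1 → B, 166.5990/10 → 16 → Q; chars BQ.
Square (2°×1°, digits 0–9): 6.6932/2 → 3, 6.5990/1 → 6; chars 36.
Subsquare (5′×2.5′, letters a–x): 0.6932/0.0833333 → 8 → i, 0.5990/0.0416667 → 14 → o; chars io.

BQ36io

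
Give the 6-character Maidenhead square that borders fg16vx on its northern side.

Latitude subsquare x = 23; +1 → 24, wraps to 0 = a, carry into square.
Latitude square 6; +1 → 7.
The longitude characters are unchanged.

FG17va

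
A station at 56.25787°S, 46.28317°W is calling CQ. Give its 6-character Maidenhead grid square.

GD63ur

Shift to the Maidenhead origin (180°W, 90°S): lon 133.7168, lat 33.7421.
Field: 133.7168/20 → 6 → G, 33.7421/10 → 3 → D; chars GD.
Square: 13.7168/2 → 6, 3.7421/1 → 3; chars 63.
Subsquare: 1.7168/0.0833333 → 20 → u, 0.7421/0.0416667 → 17 → r; chars ur.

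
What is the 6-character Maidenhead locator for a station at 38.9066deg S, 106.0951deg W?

DF61wc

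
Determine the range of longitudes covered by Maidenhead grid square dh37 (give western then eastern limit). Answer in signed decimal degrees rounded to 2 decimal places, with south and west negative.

-114.00, -112.00

Field D=3, H=7: +3·20° lon, +7·10° lat → SW at lon -120°, lat -20°.
Square 3, 7: +3·2° lon, +7·1° lat → SW at lon -114°, lat -13°.
Cell spans 2° lon × 1° lat.
west -114.00, east -112.00.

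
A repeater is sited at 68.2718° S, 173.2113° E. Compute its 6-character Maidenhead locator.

RC61or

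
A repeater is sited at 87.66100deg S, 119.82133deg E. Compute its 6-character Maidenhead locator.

Shift to the Maidenhead origin (180°W, 90°S): lon 299.8213, lat 2.3390.
Field: 299.8213/20 → 14 → O, 2.3390/10 → 0 → A; chars OA.
Square: 19.8213/2 → 9, 2.3390/1 → 2; chars 92.
Subsquare: 1.8213/0.0833333 → 21 → v, 0.3390/0.0416667 → 8 → i; chars vi.

OA92vi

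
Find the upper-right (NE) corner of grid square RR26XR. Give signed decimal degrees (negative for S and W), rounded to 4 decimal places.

86.7500, 166.0000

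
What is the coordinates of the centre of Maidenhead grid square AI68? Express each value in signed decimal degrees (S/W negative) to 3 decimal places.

Field A=0, I=8: +0·20° lon, +8·10° lat → SW at lon -180°, lat -10°.
Square 6, 8: +6·2° lon, +8·1° lat → SW at lon -168°, lat -2°.
Cell spans 2° lon × 1° lat. Centre is SW corner plus half of each.
latitude -1.500, longitude -167.000.

-1.500, -167.000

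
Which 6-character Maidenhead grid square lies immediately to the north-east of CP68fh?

CP68gi

Longitude subsquare f = 5; +1 → 6 = g.
Latitude subsquare h = 7; +1 → 8 = i.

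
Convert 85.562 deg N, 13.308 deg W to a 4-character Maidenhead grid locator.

IR35

Offset from 180°W / 90°S: lon 166.69°, lat 175.56°.
Field: lon ⌊166.69/20⌋ = 8 → I; lat ⌊175.56/10⌋ = 17 → R.
Square: lon ⌊6.69/2⌋ = 3; lat ⌊5.56/1⌋ = 5.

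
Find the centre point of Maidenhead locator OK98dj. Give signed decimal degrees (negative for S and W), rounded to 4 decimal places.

18.3958, 118.2917

Field O=14, K=10: +14·20° lon, +10·10° lat → SW at lon 100°, lat 10°.
Square 9, 8: +9·2° lon, +8·1° lat → SW at lon 118°, lat 18°.
Subsquare d=3, j=9: +3·0.0833333° lon, +9·0.0416667° lat → SW at lon 118.25°, lat 18.375°.
Cell spans 0.0833333° lon × 0.0416667° lat. Centre is SW corner plus half of each.
latitude 18.3958, longitude 118.2917.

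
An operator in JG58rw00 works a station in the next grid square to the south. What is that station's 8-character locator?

Latitude extended square 0; −1 → -1, wraps to 9, carry into subsquare.
Latitude subsquare w = 22; −1 → 21 = v.
The longitude characters are unchanged.

JG58rv09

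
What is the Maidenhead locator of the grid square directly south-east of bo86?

BO95

Longitude square 8; +1 → 9.
Latitude square 6; −1 → 5.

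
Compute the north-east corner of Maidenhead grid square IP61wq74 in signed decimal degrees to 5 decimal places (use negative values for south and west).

61.68750, -6.10000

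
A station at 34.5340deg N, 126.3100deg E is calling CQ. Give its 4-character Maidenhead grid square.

Add 180° to longitude and 90° to latitude: 306.31, 124.53.
Field: 306.31/20 → 15 → P, 124.53/10 → 12 → M; chars PM.
Square: 6.31/2 → 3, 4.53/1 → 4; chars 34.

PM34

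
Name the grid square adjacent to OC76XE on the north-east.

Longitude subsquare x = 23; +1 → 24, wraps to 0 = a, carry into square.
Longitude square 7; +1 → 8.
Latitude subsquare e = 4; +1 → 5 = f.

OC86af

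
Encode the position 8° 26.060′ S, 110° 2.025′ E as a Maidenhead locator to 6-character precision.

OI51an

Shift to the Maidenhead origin (180°W, 90°S): lon 290.0337, lat 81.5657.
Field: 290.0337/20 → 14 → O, 81.5657/10 → 8 → I; chars OI.
Square: 10.0337/2 → 5, 1.5657/1 → 1; chars 51.
Subsquare: 0.0337/0.0833333 → 0 → a, 0.5657/0.0416667 → 13 → n; chars an.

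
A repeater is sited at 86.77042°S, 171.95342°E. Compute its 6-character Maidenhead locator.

RA53xf

Offset from 180°W / 90°S: lon 351.9534°, lat 3.2296°.
Field: lon ⌊351.9534/20⌋ = 17 → R; lat ⌊3.2296/10⌋ = 0 → A.
Square: lon ⌊11.9534/2⌋ = 5; lat ⌊3.2296/1⌋ = 3.
Subsquare: lon ⌊1.9534/0.0833333⌋ = 23 → x; lat ⌊0.2296/0.0416667⌋ = 5 → f.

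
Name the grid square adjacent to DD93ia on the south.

DD92ix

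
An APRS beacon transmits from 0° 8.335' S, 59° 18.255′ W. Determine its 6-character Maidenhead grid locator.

GI09iu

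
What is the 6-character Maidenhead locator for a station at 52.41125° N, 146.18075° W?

Offset from 180°W / 90°S: lon 33.8193°, lat 142.4112°.
Field: 33.8193/20 → 1 → B, 142.4112/10 → 14 → O; chars BO.
Square: 13.8193/2 → 6, 2.4112/1 → 2; chars 62.
Subsquare: 1.8193/0.0833333 → 21 → v, 0.4112/0.0416667 → 9 → j; chars vj.

BO62vj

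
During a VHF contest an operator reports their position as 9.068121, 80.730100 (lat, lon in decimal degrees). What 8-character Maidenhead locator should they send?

NJ09ib76

Offset from 180°W / 90°S: lon 260.73010°, lat 99.06812°.
Field (20°×10°, letters A–R): lon ⌊260.73010/20⌋ = 13 → N; lat ⌊99.06812/10⌋ = 9 → J.
Square (2°×1°, digits 0–9): lon ⌊0.73010/2⌋ = 0; lat ⌊9.06812/1⌋ = 9.
Subsquare (5′×2.5′, letters a–x): lon ⌊0.73010/0.0833333⌋ = 8 → i; lat ⌊0.06812/0.0416667⌋ = 1 → b.
Extended square (30″×15″, digits 0–9): lon ⌊0.06343/0.00833333⌋ = 7; lat ⌊0.02645/0.00416667⌋ = 6.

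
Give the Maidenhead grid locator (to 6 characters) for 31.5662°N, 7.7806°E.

Offset from 180°W / 90°S: lon 187.7806°, lat 121.5662°.
Field: 187.7806/20 → 9 → J, 121.5662/10 → 12 → M; chars JM.
Square: 7.7806/2 → 3, 1.5662/1 → 1; chars 31.
Subsquare: 1.7806/0.0833333 → 21 → v, 0.5662/0.0416667 → 13 → n; chars vn.

JM31vn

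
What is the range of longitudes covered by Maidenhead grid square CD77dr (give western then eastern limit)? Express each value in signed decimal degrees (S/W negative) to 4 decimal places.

-125.7500, -125.6667

Field C=2, D=3: +2·20° lon, +3·10° lat → SW at lon -140°, lat -60°.
Square 7, 7: +7·2° lon, +7·1° lat → SW at lon -126°, lat -53°.
Subsquare d=3, r=17: +3·0.0833333° lon, +17·0.0416667° lat → SW at lon -125.75°, lat -52.2917°.
Cell spans 0.0833333° lon × 0.0416667° lat.
west -125.7500, east -125.6667.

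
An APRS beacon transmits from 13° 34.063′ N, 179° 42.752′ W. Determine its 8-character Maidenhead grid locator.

Add 180° to longitude and 90° to latitude: 0.28747, 103.56772.
Field: lon ⌊0.28747/20⌋ = 0 → A; lat ⌊103.56772/10⌋ = 10 → K.
Square: lon ⌊0.28747/2⌋ = 0; lat ⌊3.56772/1⌋ = 3.
Subsquare: lon ⌊0.28747/0.0833333⌋ = 3 → d; lat ⌊0.56772/0.0416667⌋ = 13 → n.
Extended square: lon ⌊0.03747/0.00833333⌋ = 4; lat ⌊0.02605/0.00416667⌋ = 6.

AK03dn46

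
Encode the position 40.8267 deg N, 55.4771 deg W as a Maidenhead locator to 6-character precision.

GN20gt

Shift to the Maidenhead origin (180°W, 90°S): lon 124.5229, lat 130.8267.
Field: lon ⌊124.5229/20⌋ = 6 → G; lat ⌊130.8267/10⌋ = 13 → N.
Square: lon ⌊4.5229/2⌋ = 2; lat ⌊0.8267/1⌋ = 0.
Subsquare: lon ⌊0.5229/0.0833333⌋ = 6 → g; lat ⌊0.8267/0.0416667⌋ = 19 → t.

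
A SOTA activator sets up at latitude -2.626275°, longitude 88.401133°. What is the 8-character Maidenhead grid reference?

NI47ei89

Shift to the Maidenhead origin (180°W, 90°S): lon 268.40113, lat 87.37372.
Field: 268.40113/20 → 13 → N, 87.37372/10 → 8 → I; chars NI.
Square: 8.40113/2 → 4, 7.37372/1 → 7; chars 47.
Subsquare: 0.40113/0.0833333 → 4 → e, 0.37372/0.0416667 → 8 → i; chars ei.
Extended square: 0.06780/0.00833333 → 8, 0.04039/0.00416667 → 9; chars 89.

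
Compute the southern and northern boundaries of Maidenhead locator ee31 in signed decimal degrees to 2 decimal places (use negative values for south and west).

Field E=4, E=4: +4·20° lon, +4·10° lat → SW at lon -100°, lat -50°.
Square 3, 1: +3·2° lon, +1·1° lat → SW at lon -94°, lat -49°.
Cell spans 2° lon × 1° lat.
south -49.00, north -48.00.

-49.00, -48.00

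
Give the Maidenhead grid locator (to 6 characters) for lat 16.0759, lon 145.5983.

QK26tb

Shift to the Maidenhead origin (180°W, 90°S): lon 325.5983, lat 106.0759.
Field: lon ⌊325.5983/20⌋ = 16 → Q; lat ⌊106.0759/10⌋ = 10 → K.
Square: lon ⌊5.5983/2⌋ = 2; lat ⌊6.0759/1⌋ = 6.
Subsquare: lon ⌊1.5983/0.0833333⌋ = 19 → t; lat ⌊0.0759/0.0416667⌋ = 1 → b.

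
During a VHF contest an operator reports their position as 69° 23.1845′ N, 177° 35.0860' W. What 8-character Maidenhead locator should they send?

Add 180° to longitude and 90° to latitude: 2.41523, 159.38641.
Field (20°×10°, letters A–R): lon ⌊2.41523/20⌋ = 0 → A; lat ⌊159.38641/10⌋ = 15 → P.
Square (2°×1°, digits 0–9): lon ⌊2.41523/2⌋ = 1; lat ⌊9.38641/1⌋ = 9.
Subsquare (5′×2.5′, letters a–x): lon ⌊0.41523/0.0833333⌋ = 4 → e; lat ⌊0.38641/0.0416667⌋ = 9 → j.
Extended square (30″×15″, digits 0–9): lon ⌊0.08190/0.00833333⌋ = 9; lat ⌊0.01141/0.00416667⌋ = 2.

AP19ej92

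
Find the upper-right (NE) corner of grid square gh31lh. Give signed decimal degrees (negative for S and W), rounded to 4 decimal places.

-18.6667, -53.0000

Field G=6, H=7: +6·20° lon, +7·10° lat → SW at lon -60°, lat -20°.
Square 3, 1: +3·2° lon, +1·1° lat → SW at lon -54°, lat -19°.
Subsquare l=11, h=7: +11·0.0833333° lon, +7·0.0416667° lat → SW at lon -53.0833°, lat -18.7083°.
Cell spans 0.0833333° lon × 0.0416667° lat. NE corner is SW corner plus one full cell.
latitude -18.6667, longitude -53.0000.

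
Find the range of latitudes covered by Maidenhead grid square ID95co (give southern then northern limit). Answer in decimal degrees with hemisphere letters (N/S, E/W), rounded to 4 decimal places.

54.4167° S, 54.3750° S

Field I=8, D=3: +8·20° lon, +3·10° lat → SW at lon -20°, lat -60°.
Square 9, 5: +9·2° lon, +5·1° lat → SW at lon -2°, lat -55°.
Subsquare c=2, o=14: +2·0.0833333° lon, +14·0.0416667° lat → SW at lon -1.83333°, lat -54.4167°.
Cell spans 0.0833333° lon × 0.0416667° lat.
south 54.4167° S, north 54.3750° S.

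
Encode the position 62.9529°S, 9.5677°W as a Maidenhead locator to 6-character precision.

IC57fb

Offset from 180°W / 90°S: lon 170.4323°, lat 27.0471°.
Field (20°×10°, letters A–R): 170.4323/20 → 8 → I, 27.0471/10 → 2 → C; chars IC.
Square (2°×1°, digits 0–9): 10.4323/2 → 5, 7.0471/1 → 7; chars 57.
Subsquare (5′×2.5′, letters a–x): 0.4323/0.0833333 → 5 → f, 0.0471/0.0416667 → 1 → b; chars fb.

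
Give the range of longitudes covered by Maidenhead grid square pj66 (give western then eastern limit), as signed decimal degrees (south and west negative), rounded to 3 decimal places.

132.000, 134.000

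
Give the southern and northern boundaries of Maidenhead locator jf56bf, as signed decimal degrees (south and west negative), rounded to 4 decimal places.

-33.7917, -33.7500

Field J=9, F=5: +9·20° lon, +5·10° lat → SW at lon 0°, lat -40°.
Square 5, 6: +5·2° lon, +6·1° lat → SW at lon 10°, lat -34°.
Subsquare b=1, f=5: +1·0.0833333° lon, +5·0.0416667° lat → SW at lon 10.0833°, lat -33.7917°.
Cell spans 0.0833333° lon × 0.0416667° lat.
south -33.7917, north -33.7500.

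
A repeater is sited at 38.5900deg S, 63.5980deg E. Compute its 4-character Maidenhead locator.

MF11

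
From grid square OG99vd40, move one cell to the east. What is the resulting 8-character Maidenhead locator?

OG99vd50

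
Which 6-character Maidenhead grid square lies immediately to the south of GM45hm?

Latitude subsquare m = 12; −1 → 11 = l.
The longitude characters are unchanged.

GM45hl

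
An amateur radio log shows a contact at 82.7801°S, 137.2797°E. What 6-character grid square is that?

Offset from 180°W / 90°S: lon 317.2797°, lat 7.2199°.
Field: lon ⌊317.2797/20⌋ = 15 → P; lat ⌊7.2199/10⌋ = 0 → A.
Square: lon ⌊17.2797/2⌋ = 8; lat ⌊7.2199/1⌋ = 7.
Subsquare: lon ⌊1.2797/0.0833333⌋ = 15 → p; lat ⌊0.2199/0.0416667⌋ = 5 → f.

PA87pf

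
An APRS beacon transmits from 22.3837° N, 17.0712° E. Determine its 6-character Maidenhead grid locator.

JL82mj

Shift to the Maidenhead origin (180°W, 90°S): lon 197.0712, lat 112.3837.
Field: 197.0712/20 → 9 → J, 112.3837/10 → 11 → L; chars JL.
Square: 17.0712/2 → 8, 2.3837/1 → 2; chars 82.
Subsquare: 1.0712/0.0833333 → 12 → m, 0.3837/0.0416667 → 9 → j; chars mj.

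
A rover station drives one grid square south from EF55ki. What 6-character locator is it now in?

EF55kh

Latitude subsquare i = 8; −1 → 7 = h.
The longitude characters are unchanged.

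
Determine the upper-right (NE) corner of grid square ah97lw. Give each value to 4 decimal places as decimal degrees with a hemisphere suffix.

12.0417° S, 161.0000° W

Field A=0, H=7: +0·20° lon, +7·10° lat → SW at lon -180°, lat -20°.
Square 9, 7: +9·2° lon, +7·1° lat → SW at lon -162°, lat -13°.
Subsquare l=11, w=22: +11·0.0833333° lon, +22·0.0416667° lat → SW at lon -161.083°, lat -12.0833°.
Cell spans 0.0833333° lon × 0.0416667° lat. NE corner is SW corner plus one full cell.
latitude 12.0417° S, longitude 161.0000° W.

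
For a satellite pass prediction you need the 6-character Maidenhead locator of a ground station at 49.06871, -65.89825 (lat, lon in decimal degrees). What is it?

Add 180° to longitude and 90° to latitude: 114.1017, 139.0687.
Field (20°×10°, letters A–R): 114.1017/20 → 5 → F, 139.0687/10 → 13 → N; chars FN.
Square (2°×1°, digits 0–9): 14.1017/2 → 7, 9.0687/1 → 9; chars 79.
Subsquare (5′×2.5′, letters a–x): 0.1017/0.0833333 → 1 → b, 0.0687/0.0416667 → 1 → b; chars bb.

FN79bb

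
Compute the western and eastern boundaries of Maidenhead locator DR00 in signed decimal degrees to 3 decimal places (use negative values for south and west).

-120.000, -118.000

Field D=3, R=17: +3·20° lon, +17·10° lat → SW at lon -120°, lat 80°.
Square 0, 0: +0·2° lon, +0·1° lat → SW at lon -120°, lat 80°.
Cell spans 2° lon × 1° lat.
west -120.000, east -118.000.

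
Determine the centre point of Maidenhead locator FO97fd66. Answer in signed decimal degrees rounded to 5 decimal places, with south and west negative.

57.15208, -61.52917

Field F=5, O=14: +5·20° lon, +14·10° lat → SW at lon -80°, lat 50°.
Square 9, 7: +9·2° lon, +7·1° lat → SW at lon -62°, lat 57°.
Subsquare f=5, d=3: +5·0.0833333° lon, +3·0.0416667° lat → SW at lon -61.5833°, lat 57.125°.
Extended square 6, 6: +6·0.00833333° lon, +6·0.00416667° lat → SW at lon -61.5333°, lat 57.15°.
Cell spans 0.00833333° lon × 0.00416667° lat. Centre is SW corner plus half of each.
latitude 57.15208, longitude -61.52917.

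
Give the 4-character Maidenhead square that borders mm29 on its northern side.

Latitude square 9; +1 → 10, wraps to 0, carry into field.
Latitude field M = 12; +1 → 13 = N.
The longitude characters are unchanged.

MN20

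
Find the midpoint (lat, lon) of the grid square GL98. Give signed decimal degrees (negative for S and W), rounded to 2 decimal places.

Field G=6, L=11: +6·20° lon, +11·10° lat → SW at lon -60°, lat 20°.
Square 9, 8: +9·2° lon, +8·1° lat → SW at lon -42°, lat 28°.
Cell spans 2° lon × 1° lat. Centre is SW corner plus half of each.
latitude 28.50, longitude -41.00.

28.50, -41.00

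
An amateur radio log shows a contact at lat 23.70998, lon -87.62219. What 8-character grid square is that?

EL63er50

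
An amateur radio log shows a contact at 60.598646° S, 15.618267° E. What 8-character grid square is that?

JC79tj46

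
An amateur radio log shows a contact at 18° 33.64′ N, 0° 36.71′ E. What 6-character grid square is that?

JK08hn

Add 180° to longitude and 90° to latitude: 180.6118, 108.5607.
Field (20°×10°, letters A–R): lon ⌊180.6118/20⌋ = 9 → J; lat ⌊108.5607/10⌋ = 10 → K.
Square (2°×1°, digits 0–9): lon ⌊0.6118/2⌋ = 0; lat ⌊8.5607/1⌋ = 8.
Subsquare (5′×2.5′, letters a–x): lon ⌊0.6118/0.0833333⌋ = 7 → h; lat ⌊0.5607/0.0416667⌋ = 13 → n.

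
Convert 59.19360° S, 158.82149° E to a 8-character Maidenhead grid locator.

Add 180° to longitude and 90° to latitude: 338.82149, 30.80640.
Field (20°×10°, letters A–R): 338.82149/20 → 16 → Q, 30.80640/10 → 3 → D; chars QD.
Square (2°×1°, digits 0–9): 18.82149/2 → 9, 0.80640/1 → 0; chars 90.
Subsquare (5′×2.5′, letters a–x): 0.82149/0.0833333 → 9 → j, 0.80640/0.0416667 → 19 → t; chars jt.
Extended square (30″×15″, digits 0–9): 0.07149/0.00833333 → 8, 0.01473/0.00416667 → 3; chars 83.

QD90jt83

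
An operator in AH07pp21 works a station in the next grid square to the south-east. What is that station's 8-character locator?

AH07pp30

Longitude extended square 2; +1 → 3.
Latitude extended square 1; −1 → 0.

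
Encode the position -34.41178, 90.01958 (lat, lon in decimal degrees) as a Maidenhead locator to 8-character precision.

Add 180° to longitude and 90° to latitude: 270.01958, 55.58822.
Field (20°×10°, letters A–R): lon ⌊270.01958/20⌋ = 13 → N; lat ⌊55.58822/10⌋ = 5 → F.
Square (2°×1°, digits 0–9): lon ⌊10.01958/2⌋ = 5; lat ⌊5.58822/1⌋ = 5.
Subsquare (5′×2.5′, letters a–x): lon ⌊0.01958/0.0833333⌋ = 0 → a; lat ⌊0.58822/0.0416667⌋ = 14 → o.
Extended square (30″×15″, digits 0–9): lon ⌊0.01958/0.00833333⌋ = 2; lat ⌊0.00489/0.00416667⌋ = 1.

NF55ao21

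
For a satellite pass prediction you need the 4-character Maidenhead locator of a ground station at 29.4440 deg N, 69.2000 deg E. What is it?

ML49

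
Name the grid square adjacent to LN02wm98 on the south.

LN02wm97

Latitude extended square 8; −1 → 7.
The longitude characters are unchanged.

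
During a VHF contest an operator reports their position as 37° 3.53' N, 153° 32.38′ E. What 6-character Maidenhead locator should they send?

QM67sb

Add 180° to longitude and 90° to latitude: 333.5397, 127.0588.
Field: lon ⌊333.5397/20⌋ = 16 → Q; lat ⌊127.0588/10⌋ = 12 → M.
Square: lon ⌊13.5397/2⌋ = 6; lat ⌊7.0588/1⌋ = 7.
Subsquare: lon ⌊1.5397/0.0833333⌋ = 18 → s; lat ⌊0.0588/0.0416667⌋ = 1 → b.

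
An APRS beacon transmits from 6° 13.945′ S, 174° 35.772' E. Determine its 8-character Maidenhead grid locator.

Offset from 180°W / 90°S: lon 354.59620°, lat 83.76758°.
Field: 354.59620/20 → 17 → R, 83.76758/10 → 8 → I; chars RI.
Square: 14.59620/2 → 7, 3.76758/1 → 3; chars 73.
Subsquare: 0.59620/0.0833333 → 7 → h, 0.76758/0.0416667 → 18 → s; chars hs.
Extended square: 0.01287/0.00833333 → 1, 0.01758/0.00416667 → 4; chars 14.

RI73hs14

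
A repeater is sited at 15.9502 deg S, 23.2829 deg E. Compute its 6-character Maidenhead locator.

KH14pb

Shift to the Maidenhead origin (180°W, 90°S): lon 203.2829, lat 74.0498.
Field (20°×10°, letters A–R): lon ⌊203.2829/20⌋ = 10 → K; lat ⌊74.0498/10⌋ = 7 → H.
Square (2°×1°, digits 0–9): lon ⌊3.2829/2⌋ = 1; lat ⌊4.0498/1⌋ = 4.
Subsquare (5′×2.5′, letters a–x): lon ⌊1.2829/0.0833333⌋ = 15 → p; lat ⌊0.0498/0.0416667⌋ = 1 → b.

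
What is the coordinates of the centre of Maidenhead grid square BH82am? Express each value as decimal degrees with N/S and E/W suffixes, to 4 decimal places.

17.4792° S, 143.9583° W

Field B=1, H=7: +1·20° lon, +7·10° lat → SW at lon -160°, lat -20°.
Square 8, 2: +8·2° lon, +2·1° lat → SW at lon -144°, lat -18°.
Subsquare a=0, m=12: +0·0.0833333° lon, +12·0.0416667° lat → SW at lon -144°, lat -17.5°.
Cell spans 0.0833333° lon × 0.0416667° lat. Centre is SW corner plus half of each.
latitude 17.4792° S, longitude 143.9583° W.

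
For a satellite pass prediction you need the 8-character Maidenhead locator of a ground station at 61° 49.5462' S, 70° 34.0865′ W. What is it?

FC48re11

Shift to the Maidenhead origin (180°W, 90°S): lon 109.43189, lat 28.17423.
Field: lon ⌊109.43189/20⌋ = 5 → F; lat ⌊28.17423/10⌋ = 2 → C.
Square: lon ⌊9.43189/2⌋ = 4; lat ⌊8.17423/1⌋ = 8.
Subsquare: lon ⌊1.43189/0.0833333⌋ = 17 → r; lat ⌊0.17423/0.0416667⌋ = 4 → e.
Extended square: lon ⌊0.01523/0.00833333⌋ = 1; lat ⌊0.00756/0.00416667⌋ = 1.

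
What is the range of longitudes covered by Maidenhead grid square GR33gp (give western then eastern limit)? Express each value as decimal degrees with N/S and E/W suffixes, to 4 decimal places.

53.5000° W, 53.4167° W

Field G=6, R=17: +6·20° lon, +17·10° lat → SW at lon -60°, lat 80°.
Square 3, 3: +3·2° lon, +3·1° lat → SW at lon -54°, lat 83°.
Subsquare g=6, p=15: +6·0.0833333° lon, +15·0.0416667° lat → SW at lon -53.5°, lat 83.625°.
Cell spans 0.0833333° lon × 0.0416667° lat.
west 53.5000° W, east 53.4167° W.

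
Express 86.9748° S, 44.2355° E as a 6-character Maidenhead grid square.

Offset from 180°W / 90°S: lon 224.2355°, lat 3.0252°.
Field: 224.2355/20 → 11 → L, 3.0252/10 → 0 → A; chars LA.
Square: 4.2355/2 → 2, 3.0252/1 → 3; chars 23.
Subsquare: 0.2355/0.0833333 → 2 → c, 0.0252/0.0416667 → 0 → a; chars ca.

LA23ca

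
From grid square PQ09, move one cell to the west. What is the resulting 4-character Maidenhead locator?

Longitude square 0; −1 → -1, wraps to 9, carry into field.
Longitude field P = 15; −1 → 14 = O.
The latitude characters are unchanged.

OQ99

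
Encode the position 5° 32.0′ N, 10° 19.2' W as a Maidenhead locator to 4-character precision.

IJ45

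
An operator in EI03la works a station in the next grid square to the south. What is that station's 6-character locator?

Latitude subsquare a = 0; −1 → -1, wraps to 23 = x, carry into square.
Latitude square 3; −1 → 2.
The longitude characters are unchanged.

EI02lx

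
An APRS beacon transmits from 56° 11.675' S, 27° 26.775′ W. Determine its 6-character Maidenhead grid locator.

HD63gt

Shift to the Maidenhead origin (180°W, 90°S): lon 152.5538, lat 33.8054.
Field (20°×10°, letters A–R): lon ⌊152.5538/20⌋ = 7 → H; lat ⌊33.8054/10⌋ = 3 → D.
Square (2°×1°, digits 0–9): lon ⌊12.5538/2⌋ = 6; lat ⌊3.8054/1⌋ = 3.
Subsquare (5′×2.5′, letters a–x): lon ⌊0.5538/0.0833333⌋ = 6 → g; lat ⌊0.8054/0.0416667⌋ = 19 → t.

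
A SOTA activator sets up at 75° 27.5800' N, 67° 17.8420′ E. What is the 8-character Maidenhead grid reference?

MQ35pl50

Offset from 180°W / 90°S: lon 247.29737°, lat 165.45967°.
Field: 247.29737/20 → 12 → M, 165.45967/10 → 16 → Q; chars MQ.
Square: 7.29737/2 → 3, 5.45967/1 → 5; chars 35.
Subsquare: 1.29737/0.0833333 → 15 → p, 0.45967/0.0416667 → 11 → l; chars pl.
Extended square: 0.04737/0.00833333 → 5, 0.00133/0.00416667 → 0; chars 50.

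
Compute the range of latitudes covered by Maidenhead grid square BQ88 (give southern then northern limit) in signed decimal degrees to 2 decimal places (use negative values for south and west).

78.00, 79.00

Field B=1, Q=16: +1·20° lon, +16·10° lat → SW at lon -160°, lat 70°.
Square 8, 8: +8·2° lon, +8·1° lat → SW at lon -144°, lat 78°.
Cell spans 2° lon × 1° lat.
south 78.00, north 79.00.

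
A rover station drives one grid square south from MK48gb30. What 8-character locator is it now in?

MK48ga39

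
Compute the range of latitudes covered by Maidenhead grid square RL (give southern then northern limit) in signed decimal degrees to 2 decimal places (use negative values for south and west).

Field R=17, L=11: +17·20° lon, +11·10° lat → SW at lon 160°, lat 20°.
Cell spans 20° lon × 10° lat.
south 20.00, north 30.00.

20.00, 30.00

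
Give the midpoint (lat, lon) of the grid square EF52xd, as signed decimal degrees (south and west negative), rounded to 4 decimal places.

Field E=4, F=5: +4·20° lon, +5·10° lat → SW at lon -100°, lat -40°.
Square 5, 2: +5·2° lon, +2·1° lat → SW at lon -90°, lat -38°.
Subsquare x=23, d=3: +23·0.0833333° lon, +3·0.0416667° lat → SW at lon -88.0833°, lat -37.875°.
Cell spans 0.0833333° lon × 0.0416667° lat. Centre is SW corner plus half of each.
latitude -37.8542, longitude -88.0417.

-37.8542, -88.0417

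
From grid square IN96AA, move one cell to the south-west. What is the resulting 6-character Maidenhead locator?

Longitude subsquare a = 0; −1 → -1, wraps to 23 = x, carry into square.
Longitude square 9; −1 → 8.
Latitude subsquare a = 0; −1 → -1, wraps to 23 = x, carry into square.
Latitude square 6; −1 → 5.

IN85xx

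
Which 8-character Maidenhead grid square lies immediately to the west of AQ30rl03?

Longitude extended square 0; −1 → -1, wraps to 9, carry into subsquare.
Longitude subsquare r = 17; −1 → 16 = q.
The latitude characters are unchanged.

AQ30ql93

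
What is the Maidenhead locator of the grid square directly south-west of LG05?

KG94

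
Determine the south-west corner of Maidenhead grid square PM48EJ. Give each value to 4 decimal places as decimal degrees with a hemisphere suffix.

38.3750° N, 128.3333° E

Field P=15, M=12: +15·20° lon, +12·10° lat → SW at lon 120°, lat 30°.
Square 4, 8: +4·2° lon, +8·1° lat → SW at lon 128°, lat 38°.
Subsquare e=4, j=9: +4·0.0833333° lon, +9·0.0416667° lat → SW at lon 128.333°, lat 38.375°.
latitude 38.3750° N, longitude 128.3333° E.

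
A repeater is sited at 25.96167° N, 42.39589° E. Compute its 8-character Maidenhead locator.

LL15ex70

Offset from 180°W / 90°S: lon 222.39589°, lat 115.96167°.
Field: lon ⌊222.39589/20⌋ = 11 → L; lat ⌊115.96167/10⌋ = 11 → L.
Square: lon ⌊2.39589/2⌋ = 1; lat ⌊5.96167/1⌋ = 5.
Subsquare: lon ⌊0.39589/0.0833333⌋ = 4 → e; lat ⌊0.96167/0.0416667⌋ = 23 → x.
Extended square: lon ⌊0.06256/0.00833333⌋ = 7; lat ⌊0.00334/0.00416667⌋ = 0.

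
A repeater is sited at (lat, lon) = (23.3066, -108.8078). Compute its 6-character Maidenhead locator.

DL53oh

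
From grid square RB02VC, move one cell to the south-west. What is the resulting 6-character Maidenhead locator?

RB02ub

Longitude subsquare v = 21; −1 → 20 = u.
Latitude subsquare c = 2; −1 → 1 = b.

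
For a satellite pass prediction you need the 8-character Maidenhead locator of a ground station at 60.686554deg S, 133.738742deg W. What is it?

CC39dh15

Shift to the Maidenhead origin (180°W, 90°S): lon 46.26126, lat 29.31345.
Field: 46.26126/20 → 2 → C, 29.31345/10 → 2 → C; chars CC.
Square: 6.26126/2 → 3, 9.31345/1 → 9; chars 39.
Subsquare: 0.26126/0.0833333 → 3 → d, 0.31345/0.0416667 → 7 → h; chars dh.
Extended square: 0.01126/0.00833333 → 1, 0.02178/0.00416667 → 5; chars 15.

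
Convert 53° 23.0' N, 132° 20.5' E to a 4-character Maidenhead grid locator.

PO63

Shift to the Maidenhead origin (180°W, 90°S): lon 312.34, lat 143.38.
Field (20°×10°, letters A–R): 312.34/20 → 15 → P, 143.38/10 → 14 → O; chars PO.
Square (2°×1°, digits 0–9): 12.34/2 → 6, 3.38/1 → 3; chars 63.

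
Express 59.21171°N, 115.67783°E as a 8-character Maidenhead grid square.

OO79uf10

Add 180° to longitude and 90° to latitude: 295.67783, 149.21171.
Field: 295.67783/20 → 14 → O, 149.21171/10 → 14 → O; chars OO.
Square: 15.67783/2 → 7, 9.21171/1 → 9; chars 79.
Subsquare: 1.67783/0.0833333 → 20 → u, 0.21171/0.0416667 → 5 → f; chars uf.
Extended square: 0.01116/0.00833333 → 1, 0.00338/0.00416667 → 0; chars 10.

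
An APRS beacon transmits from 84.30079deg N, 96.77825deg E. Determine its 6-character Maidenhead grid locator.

Offset from 180°W / 90°S: lon 276.7783°, lat 174.3008°.
Field: 276.7783/20 → 13 → N, 174.3008/10 → 17 → R; chars NR.
Square: 16.7783/2 → 8, 4.3008/1 → 4; chars 84.
Subsquare: 0.7783/0.0833333 → 9 → j, 0.3008/0.0416667 → 7 → h; chars jh.

NR84jh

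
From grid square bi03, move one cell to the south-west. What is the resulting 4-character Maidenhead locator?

AI92

Longitude square 0; −1 → -1, wraps to 9, carry into field.
Longitude field B = 1; −1 → 0 = A.
Latitude square 3; −1 → 2.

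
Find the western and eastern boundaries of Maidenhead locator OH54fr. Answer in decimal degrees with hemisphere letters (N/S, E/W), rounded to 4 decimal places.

Field O=14, H=7: +14·20° lon, +7·10° lat → SW at lon 100°, lat -20°.
Square 5, 4: +5·2° lon, +4·1° lat → SW at lon 110°, lat -16°.
Subsquare f=5, r=17: +5·0.0833333° lon, +17·0.0416667° lat → SW at lon 110.417°, lat -15.2917°.
Cell spans 0.0833333° lon × 0.0416667° lat.
west 110.4167° E, east 110.5000° E.

110.4167° E, 110.5000° E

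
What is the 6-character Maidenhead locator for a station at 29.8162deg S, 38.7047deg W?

HG00pe

Add 180° to longitude and 90° to latitude: 141.2953, 60.1838.
Field (20°×10°, letters A–R): 141.2953/20 → 7 → H, 60.1838/10 → 6 → G; chars HG.
Square (2°×1°, digits 0–9): 1.2953/2 → 0, 0.1838/1 → 0; chars 00.
Subsquare (5′×2.5′, letters a–x): 1.2953/0.0833333 → 15 → p, 0.1838/0.0416667 → 4 → e; chars pe.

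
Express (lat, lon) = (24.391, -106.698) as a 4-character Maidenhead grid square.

DL64

Offset from 180°W / 90°S: lon 73.30°, lat 114.39°.
Field: lon ⌊73.30/20⌋ = 3 → D; lat ⌊114.39/10⌋ = 11 → L.
Square: lon ⌊13.30/2⌋ = 6; lat ⌊4.39/1⌋ = 4.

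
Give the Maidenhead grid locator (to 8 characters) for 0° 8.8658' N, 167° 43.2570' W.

AJ60dd35

Add 180° to longitude and 90° to latitude: 12.27905, 90.14776.
Field: lon ⌊12.27905/20⌋ = 0 → A; lat ⌊90.14776/10⌋ = 9 → J.
Square: lon ⌊12.27905/2⌋ = 6; lat ⌊0.14776/1⌋ = 0.
Subsquare: lon ⌊0.27905/0.0833333⌋ = 3 → d; lat ⌊0.14776/0.0416667⌋ = 3 → d.
Extended square: lon ⌊0.02905/0.00833333⌋ = 3; lat ⌊0.02276/0.00416667⌋ = 5.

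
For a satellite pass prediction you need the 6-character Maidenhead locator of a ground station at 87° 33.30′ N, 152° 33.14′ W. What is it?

BR37rn

Offset from 180°W / 90°S: lon 27.4477°, lat 177.5550°.
Field (20°×10°, letters A–R): 27.4477/20 → 1 → B, 177.5550/10 → 17 → R; chars BR.
Square (2°×1°, digits 0–9): 7.4477/2 → 3, 7.5550/1 → 7; chars 37.
Subsquare (5′×2.5′, letters a–x): 1.4477/0.0833333 → 17 → r, 0.5550/0.0416667 → 13 → n; chars rn.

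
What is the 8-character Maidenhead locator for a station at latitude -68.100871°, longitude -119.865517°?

Shift to the Maidenhead origin (180°W, 90°S): lon 60.13448, lat 21.89913.
Field (20°×10°, letters A–R): lon ⌊60.13448/20⌋ = 3 → D; lat ⌊21.89913/10⌋ = 2 → C.
Square (2°×1°, digits 0–9): lon ⌊0.13448/2⌋ = 0; lat ⌊1.89913/1⌋ = 1.
Subsquare (5′×2.5′, letters a–x): lon ⌊0.13448/0.0833333⌋ = 1 → b; lat ⌊0.89913/0.0416667⌋ = 21 → v.
Extended square (30″×15″, digits 0–9): lon ⌊0.05115/0.00833333⌋ = 6; lat ⌊0.02413/0.00416667⌋ = 5.

DC01bv65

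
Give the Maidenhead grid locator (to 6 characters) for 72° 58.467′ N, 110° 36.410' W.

Add 180° to longitude and 90° to latitude: 69.3932, 162.9744.
Field (20°×10°, letters A–R): 69.3932/20 → 3 → D, 162.9744/10 → 16 → Q; chars DQ.
Square (2°×1°, digits 0–9): 9.3932/2 → 4, 2.9744/1 → 2; chars 42.
Subsquare (5′×2.5′, letters a–x): 1.3932/0.0833333 → 16 → q, 0.9744/0.0416667 → 23 → x; chars qx.

DQ42qx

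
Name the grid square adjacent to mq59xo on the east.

MQ69ao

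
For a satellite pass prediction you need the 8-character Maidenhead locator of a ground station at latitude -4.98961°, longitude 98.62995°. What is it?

Offset from 180°W / 90°S: lon 278.62995°, lat 85.01039°.
Field (20°×10°, letters A–R): lon ⌊278.62995/20⌋ = 13 → N; lat ⌊85.01039/10⌋ = 8 → I.
Square (2°×1°, digits 0–9): lon ⌊18.62995/2⌋ = 9; lat ⌊5.01039/1⌋ = 5.
Subsquare (5′×2.5′, letters a–x): lon ⌊0.62995/0.0833333⌋ = 7 → h; lat ⌊0.01039/0.0416667⌋ = 0 → a.
Extended square (30″×15″, digits 0–9): lon ⌊0.04662/0.00833333⌋ = 5; lat ⌊0.01039/0.00416667⌋ = 2.

NI95ha52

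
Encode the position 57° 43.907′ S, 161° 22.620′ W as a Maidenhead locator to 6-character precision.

Add 180° to longitude and 90° to latitude: 18.6230, 32.2682.
Field: lon ⌊18.6230/20⌋ = 0 → A; lat ⌊32.2682/10⌋ = 3 → D.
Square: lon ⌊18.6230/2⌋ = 9; lat ⌊2.2682/1⌋ = 2.
Subsquare: lon ⌊0.6230/0.0833333⌋ = 7 → h; lat ⌊0.2682/0.0416667⌋ = 6 → g.

AD92hg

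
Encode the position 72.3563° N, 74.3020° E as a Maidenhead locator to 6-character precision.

Shift to the Maidenhead origin (180°W, 90°S): lon 254.3020, lat 162.3563.
Field: lon ⌊254.3020/20⌋ = 12 → M; lat ⌊162.3563/10⌋ = 16 → Q.
Square: lon ⌊14.3020/2⌋ = 7; lat ⌊2.3563/1⌋ = 2.
Subsquare: lon ⌊0.3020/0.0833333⌋ = 3 → d; lat ⌊0.3563/0.0416667⌋ = 8 → i.

MQ72di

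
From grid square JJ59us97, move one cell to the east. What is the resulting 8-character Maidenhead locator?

JJ59vs07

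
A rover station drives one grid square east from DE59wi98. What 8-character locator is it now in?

DE59xi08

Longitude extended square 9; +1 → 10, wraps to 0, carry into subsquare.
Longitude subsquare w = 22; +1 → 23 = x.
The latitude characters are unchanged.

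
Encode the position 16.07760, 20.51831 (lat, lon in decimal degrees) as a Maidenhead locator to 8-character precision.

KK06gb28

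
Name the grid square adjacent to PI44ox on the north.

PI45oa

Latitude subsquare x = 23; +1 → 24, wraps to 0 = a, carry into square.
Latitude square 4; +1 → 5.
The longitude characters are unchanged.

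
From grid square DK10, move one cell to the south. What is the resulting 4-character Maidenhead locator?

DJ19

Latitude square 0; −1 → -1, wraps to 9, carry into field.
Latitude field K = 10; −1 → 9 = J.
The longitude characters are unchanged.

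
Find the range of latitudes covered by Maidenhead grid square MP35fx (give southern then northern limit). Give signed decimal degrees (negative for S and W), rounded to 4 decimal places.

65.9583, 66.0000

Field M=12, P=15: +12·20° lon, +15·10° lat → SW at lon 60°, lat 60°.
Square 3, 5: +3·2° lon, +5·1° lat → SW at lon 66°, lat 65°.
Subsquare f=5, x=23: +5·0.0833333° lon, +23·0.0416667° lat → SW at lon 66.4167°, lat 65.9583°.
Cell spans 0.0833333° lon × 0.0416667° lat.
south 65.9583, north 66.0000.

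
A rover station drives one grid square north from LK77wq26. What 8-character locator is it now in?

LK77wq27

Latitude extended square 6; +1 → 7.
The longitude characters are unchanged.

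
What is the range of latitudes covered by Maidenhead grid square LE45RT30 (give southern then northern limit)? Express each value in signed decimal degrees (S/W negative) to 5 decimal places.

-44.20833, -44.20417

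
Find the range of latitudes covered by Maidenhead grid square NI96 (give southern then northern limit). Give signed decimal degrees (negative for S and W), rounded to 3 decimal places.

Field N=13, I=8: +13·20° lon, +8·10° lat → SW at lon 80°, lat -10°.
Square 9, 6: +9·2° lon, +6·1° lat → SW at lon 98°, lat -4°.
Cell spans 2° lon × 1° lat.
south -4.000, north -3.000.

-4.000, -3.000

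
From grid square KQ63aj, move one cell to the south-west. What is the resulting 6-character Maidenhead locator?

KQ53xi

Longitude subsquare a = 0; −1 → -1, wraps to 23 = x, carry into square.
Longitude square 6; −1 → 5.
Latitude subsquare j = 9; −1 → 8 = i.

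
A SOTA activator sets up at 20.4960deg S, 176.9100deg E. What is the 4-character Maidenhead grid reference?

Offset from 180°W / 90°S: lon 356.91°, lat 69.50°.
Field: lon ⌊356.91/20⌋ = 17 → R; lat ⌊69.50/10⌋ = 6 → G.
Square: lon ⌊16.91/2⌋ = 8; lat ⌊9.50/1⌋ = 9.

RG89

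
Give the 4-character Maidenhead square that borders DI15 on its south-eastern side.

Longitude square 1; +1 → 2.
Latitude square 5; −1 → 4.

DI24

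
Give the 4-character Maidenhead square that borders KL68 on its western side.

KL58

Longitude square 6; −1 → 5.
The latitude characters are unchanged.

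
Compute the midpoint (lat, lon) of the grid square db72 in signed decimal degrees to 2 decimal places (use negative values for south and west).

Field D=3, B=1: +3·20° lon, +1·10° lat → SW at lon -120°, lat -80°.
Square 7, 2: +7·2° lon, +2·1° lat → SW at lon -106°, lat -78°.
Cell spans 2° lon × 1° lat. Centre is SW corner plus half of each.
latitude -77.50, longitude -105.00.

-77.50, -105.00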